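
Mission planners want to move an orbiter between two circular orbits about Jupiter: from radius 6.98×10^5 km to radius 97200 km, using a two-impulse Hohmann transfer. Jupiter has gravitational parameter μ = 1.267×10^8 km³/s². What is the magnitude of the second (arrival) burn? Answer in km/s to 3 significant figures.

Semi-major axis of the transfer orbit: a_t = (6.980×10^5 + 97200)/2 = 3.976×10^5 km.
On the circular orbit at r = 97200 km, v_c = √(μ/r) = 36.104 km/s.
Transfer-orbit speed at the same r (vis-viva, a = a_t): v_t = √[μ(2/r − 1/a_t)] = 47.837 km/s.
Δv₂ = |v_t − v_c| = |47.837 − 36.104| = 11.73 km/s.

Δv₂ = 11.7 km/s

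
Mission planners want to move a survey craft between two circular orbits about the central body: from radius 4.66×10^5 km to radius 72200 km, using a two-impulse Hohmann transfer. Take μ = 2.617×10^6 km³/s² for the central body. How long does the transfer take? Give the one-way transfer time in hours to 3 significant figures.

Transfer-ellipse semi-major axis a_t = (r₁ + r₂)/2 = (4.660×10^5 + 72200)/2 = 2.691×10^5 km.
Transfer time t = π√(a_t³/μ) = π√((2.691×10^5)³ / 2.617×10^6) = 2.711×10^5 s.
Converting: 2.711×10^5 s ÷ 3600 s/hour = 75.3 hours.

t = 75.3 hours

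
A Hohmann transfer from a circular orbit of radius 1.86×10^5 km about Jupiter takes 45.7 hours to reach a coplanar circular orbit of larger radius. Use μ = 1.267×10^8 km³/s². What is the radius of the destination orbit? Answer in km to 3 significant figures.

Transfer time t = 45.7 hours = 1.6452×10^5 s, and t = π√(a_t³/μ).
So a_t = (μ t²/π²)^(1/3) = (1.267×10^8 × (1.6452×10^5)² / π²)^(1/3) = 7.0303×10^5 km.
Since a_t = (r₁ + r₂)/2, r₂ = 2a_t − r₁ = 2×7.0303×10^5 − 1.860×10^5 = 1.22006×10^6 km.

r₂ = 1.22×10^6 km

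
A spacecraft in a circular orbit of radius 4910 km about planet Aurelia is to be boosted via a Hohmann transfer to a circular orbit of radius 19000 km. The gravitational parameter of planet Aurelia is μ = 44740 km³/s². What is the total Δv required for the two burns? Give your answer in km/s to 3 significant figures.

The Hohmann ellipse has a_t = (r₁ + r₂)/2 = 11955 km.
Circular speed at r₁: v₁ = √(μ/r₁) = √(44740/4910) = 3.0186 km/s.
On the transfer ellipse at r₁, v² = μ(2/r − 1/a) gives v_p = √[μ(2/r₁ − 1/a_t)] = 3.8055 km/s.
First burn Δv₁ = |v_p − v₁| = 0.7869 km/s.
At r₂, v₂ = √(μ/r₂) = 1.5345 km/s.
Transfer-orbit speed at r₂: v_a = √[μ(2/r₂ − 1/a_t)] = 0.98342 km/s.
Second burn Δv₂ = |v₂ − v_a| = 0.5511 km/s.
Total Δv = Δv₁ + Δv₂ = 1.338 km/s.

Δv = 1.34 km/s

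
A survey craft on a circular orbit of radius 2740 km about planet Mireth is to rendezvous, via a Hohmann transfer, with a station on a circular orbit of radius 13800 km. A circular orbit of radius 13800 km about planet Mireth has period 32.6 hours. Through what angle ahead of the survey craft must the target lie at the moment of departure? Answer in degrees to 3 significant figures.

From Kepler's third law T² = 4π²r³/μ at r = 13800 km, T = 32.6 hours = 32.6 × 3600 s = 1.1736×10^5 s: μ = 4π²r³/T² = 7532.81 km³/s².
The Hohmann ellipse has a_t = (r₁ + r₂)/2 = 8270 km.
The half-period of the transfer ellipse is t = π√(a_t³/μ) = 27220 s.
The target's mean motion on its circular orbit is ω₂ = √(μ/r₂³) = 5.354×10^-5 rad/s.
Angle swept by the target during transfer: ω₂·t = 1.4574 rad = 83.50°.
Arrival is 180° from departure on the ellipse, so φ = 180° − 83.50° = 96.5°.

φ = 96.5°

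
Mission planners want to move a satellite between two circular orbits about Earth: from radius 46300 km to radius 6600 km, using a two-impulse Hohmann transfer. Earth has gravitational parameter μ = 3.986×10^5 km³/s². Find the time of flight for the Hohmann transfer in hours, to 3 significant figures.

t = 5.95 hours

Transfer-ellipse semi-major axis a_t = (r₁ + r₂)/2 = (46300 + 6600)/2 = 26450 km.
By Kepler's third law the transfer-orbit period is T = 2π√(a_t³/μ), so t = T/2 = 21410 s.
Converting: 21410 s ÷ 3600 s/hour = 5.95 hours.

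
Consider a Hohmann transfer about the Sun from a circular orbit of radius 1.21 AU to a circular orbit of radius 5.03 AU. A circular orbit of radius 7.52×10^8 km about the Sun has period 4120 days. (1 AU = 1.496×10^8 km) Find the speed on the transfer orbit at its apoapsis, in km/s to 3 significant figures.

v = 8.26 km/s

From Kepler's third law T² = 4π²r³/μ at r = 7.52×10^8 km, T = 4120 days = 4120 × 86400 s = 3.55968×10^8 s: μ = 4π²r³/T² = 1.32493×10^11 km³/s².
In km: r₁ = 1.21 × 1.496×10^8 = 1.81016×10^8 km; r₂ = 5.03 × 1.496×10^8 = 7.52488×10^8 km.
Semi-major axis of the transfer orbit: a_t = (1.81016×10^8 + 7.52488×10^8)/2 = 4.66752×10^8 km.
The apoapsis of the transfer ellipse is at r = 7.52488×10^8 km.
From the vis-viva equation, v = √[μ(2/r − 1/a_t)] = 8.263 km/s.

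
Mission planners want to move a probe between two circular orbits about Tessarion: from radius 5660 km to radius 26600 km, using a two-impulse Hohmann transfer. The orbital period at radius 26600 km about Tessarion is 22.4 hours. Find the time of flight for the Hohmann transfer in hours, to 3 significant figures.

t = 5.29 hours

From Kepler's third law T² = 4π²r³/μ at r = 26600 km, T = 22.4 hours = 22.4 × 3600 s = 80640 s: μ = 4π²r³/T² = 1.14262×10^5 km³/s².
Transfer-ellipse semi-major axis a_t = (r₁ + r₂)/2 = (5660 + 26600)/2 = 16130 km.
By Kepler's third law the transfer-orbit period is T = 2π√(a_t³/μ), so t = T/2 = 19040 s.
Converting: 19040 s ÷ 3600 s/hour = 5.29 hours.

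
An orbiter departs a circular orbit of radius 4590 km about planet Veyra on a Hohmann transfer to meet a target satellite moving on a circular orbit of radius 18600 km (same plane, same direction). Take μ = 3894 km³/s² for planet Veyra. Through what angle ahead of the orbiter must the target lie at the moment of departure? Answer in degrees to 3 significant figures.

Transfer-ellipse semi-major axis a_t = (r₁ + r₂)/2 = (4590 + 18600)/2 = 11595 km.
The half-period of the transfer ellipse is t = π√(a_t³/μ) = 62858 s.
Target angular speed ω₂ = √(μ/r₂³) = 2.4600×10^-5 rad/s.
Angle swept by the target during transfer: ω₂·t = 1.5463 rad = 88.60°.
The orbiter traverses 180° on the transfer ellipse, so the target must lead by 180° − 88.60° = 91.4°.

φ = 91.4°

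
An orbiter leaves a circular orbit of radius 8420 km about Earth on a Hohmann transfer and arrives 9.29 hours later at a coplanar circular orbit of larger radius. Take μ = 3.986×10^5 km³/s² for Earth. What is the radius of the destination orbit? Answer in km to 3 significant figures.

r₂ = 62800 km

Transfer time t = 9.29 hours = 33444 s, and t = π√(a_t³/μ).
So a_t = (μ t²/π²)^(1/3) = (3.986×10^5 × (33444)² / π²)^(1/3) = 35614 km.
Since a_t = (r₁ + r₂)/2, r₂ = 2a_t − r₁ = 2×35614 − 8420 = 62808 km.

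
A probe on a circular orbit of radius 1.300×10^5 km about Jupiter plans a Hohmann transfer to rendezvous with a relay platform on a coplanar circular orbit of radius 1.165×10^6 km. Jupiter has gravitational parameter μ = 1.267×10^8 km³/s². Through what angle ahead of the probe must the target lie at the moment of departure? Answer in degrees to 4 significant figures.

φ = 105.4°

Transfer-ellipse semi-major axis a_t = (r₁ + r₂)/2 = (1.300×10^5 + 1.165×10^6)/2 = 6.475×10^5 km.
Transfer time t = π√(a_t³/μ) = 1.4542×10^5 s.
Target angular speed ω₂ = √(μ/r₂³) = 8.9516×10^-6 rad/s.
Angle swept by the target during transfer: ω₂·t = 1.3017 rad = 74.58°.
The probe traverses 180° on the transfer ellipse, so the target must lead by 180° − 74.58° = 105.4°.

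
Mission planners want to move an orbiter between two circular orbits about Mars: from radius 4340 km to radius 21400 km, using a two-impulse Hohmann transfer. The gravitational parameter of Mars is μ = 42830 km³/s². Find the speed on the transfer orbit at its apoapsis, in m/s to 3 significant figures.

v = 822 m/s

Transfer-ellipse semi-major axis a_t = (r₁ + r₂)/2 = (4340 + 21400)/2 = 12870 km.
The apoapsis of the transfer ellipse is at r = 21400 km.
Applying v² = μ(2/r − 1/a_t): v = 0.8215 km/s.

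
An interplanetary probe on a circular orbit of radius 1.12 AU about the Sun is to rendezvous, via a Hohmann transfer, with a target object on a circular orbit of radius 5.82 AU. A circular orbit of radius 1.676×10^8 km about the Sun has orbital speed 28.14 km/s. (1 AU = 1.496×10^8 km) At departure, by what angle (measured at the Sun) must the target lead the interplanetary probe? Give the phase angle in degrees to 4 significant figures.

From the circular-orbit relation v² = μ/r at r = 1.676×10^8 km: μ = v²r = (28.14)² × 1.676×10^8 = 1.32716×10^11 km³/s².
In km: r₁ = 1.12 × 1.496×10^8 = 1.67552×10^8 km; r₂ = 5.82 × 1.496×10^8 = 8.70672×10^8 km.
The Hohmann ellipse has a_t = (r₁ + r₂)/2 = 5.19112×10^8 km.
The half-period of the transfer ellipse is t = π√(a_t³/μ) = 1.01995×10^8 s.
The target's mean motion on its circular orbit is ω₂ = √(μ/r₂³) = 1.41801×10^-8 rad/s.
Angle swept by the target during transfer: ω₂·t = 1.4463 rad = 82.87°.
Arrival is 180° from departure on the ellipse, so φ = 180° − 82.87° = 97.13°.

φ = 97.13°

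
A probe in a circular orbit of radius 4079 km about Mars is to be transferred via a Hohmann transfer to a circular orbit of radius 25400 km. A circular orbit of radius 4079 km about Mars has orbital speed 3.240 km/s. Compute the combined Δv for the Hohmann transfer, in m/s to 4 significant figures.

From the circular-orbit relation v² = μ/r at r = 4079 km: μ = v²r = (3.240)² × 4079 = 42819.7 km³/s².
The Hohmann ellipse has a_t = (r₁ + r₂)/2 = 14739.5 km.
Circular speed at r₁: v₁ = √(μ/r₁) = √(42819.7/4079) = 3.2400 km/s.
On the transfer ellipse at r₁, vis-viva equation gives v_p = √[μ(2/r₁ − 1/a_t)] = 4.2532 km/s.
First burn Δv₁ = |v_p − v₁| = 1.0132 km/s.
At r₂, v₂ = √(μ/r₂) = 1.29839 km/s.
Transfer-orbit speed at r₂: v_a = √[μ(2/r₂ − 1/a_t)] = 0.683031 km/s.
Second burn Δv₂ = |v₂ − v_a| = 0.61536 km/s.
Total Δv = Δv₁ + Δv₂ = 1.629 km/s.

Δv = 1629 m/s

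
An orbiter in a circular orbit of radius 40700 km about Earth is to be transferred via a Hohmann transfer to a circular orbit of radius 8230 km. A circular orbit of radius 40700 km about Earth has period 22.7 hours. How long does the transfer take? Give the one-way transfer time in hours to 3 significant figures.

t = 5.29 hours

From Kepler's third law T² = 4π²r³/μ at r = 40700 km, T = 22.7 hours = 22.7 × 3600 s = 81720 s: μ = 4π²r³/T² = 3.98553×10^5 km³/s².
Transfer-ellipse semi-major axis a_t = (r₁ + r₂)/2 = (40700 + 8230)/2 = 24465 km.
By Kepler's third law the transfer-orbit period is T = 2π√(a_t³/μ), so t = T/2 = 19040 s.
Converting: 19040 s ÷ 3600 s/hour = 5.29 hours.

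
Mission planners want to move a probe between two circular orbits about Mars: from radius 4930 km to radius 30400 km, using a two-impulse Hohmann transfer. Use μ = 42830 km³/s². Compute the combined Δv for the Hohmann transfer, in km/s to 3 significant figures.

Semi-major axis of the transfer orbit: a_t = (4930 + 30400)/2 = 17665 km.
At r₁ the circular-orbit speed is v₁ = √(μ/r₁) = 2.9475 km/s.
Transfer-orbit speed at r₁ (v² = μ(2/r − 1/a)): v_p = √[μ(2/r₁ − 1/a_t)] = 3.8666 km/s.
First burn Δv₁ = |v_p − v₁| = 0.9191 km/s.
Circular speed at r₂: v₂ = √(μ/r₂) = 1.187 km/s.
Transfer-orbit speed at r₂: v_a = √[μ(2/r₂ − 1/a_t)] = 0.6271 km/s.
Second burn Δv₂ = |v₂ − v_a| = 0.5599 km/s.
Δv = Δv₁ + Δv₂ = 0.9191 + 0.5599 = 1.479 km/s.

Δv = 1.48 km/s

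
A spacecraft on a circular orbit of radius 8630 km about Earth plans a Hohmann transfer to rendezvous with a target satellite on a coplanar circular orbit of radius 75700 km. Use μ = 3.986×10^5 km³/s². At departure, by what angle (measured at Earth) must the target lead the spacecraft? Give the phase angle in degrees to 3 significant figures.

The Hohmann ellipse has a_t = (r₁ + r₂)/2 = 42165 km.
Transfer time t = π√(a_t³/μ) = 43080 s.
Target angular speed ω₂ = √(μ/r₂³) = 3.031×10^-5 rad/s.
Angle swept by the target during transfer: ω₂·t = 1.306 rad = 74.83°.
The spacecraft traverses 180° on the transfer ellipse, so the target must lead by 180° − 74.83° = 105°.

φ = 105°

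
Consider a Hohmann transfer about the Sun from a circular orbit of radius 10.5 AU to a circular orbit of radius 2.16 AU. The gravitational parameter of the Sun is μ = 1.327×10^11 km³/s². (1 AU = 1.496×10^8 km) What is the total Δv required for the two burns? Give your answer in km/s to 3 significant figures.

In km: r₁ = 10.5 × 1.496×10^8 = 1.5708×10^9 km; r₂ = 2.16 × 1.496×10^8 = 3.23136×10^8 km.
Transfer-ellipse semi-major axis a_t = (r₁ + r₂)/2 = (1.5708×10^9 + 3.23136×10^8)/2 = 9.46968×10^8 km.
Circular speed at r₁: v₁ = √(μ/r₁) = √(1.327×10^11/1.5708×10^9) = 9.191 km/s.
Transfer-orbit speed at r₁ (vis-viva equation): v_a = √[μ(2/r₁ − 1/a_t)] = 5.369 km/s.
First burn Δv₁ = |v_a − v₁| = 3.822 km/s.
At r₂, v₂ = √(μ/r₂) = 20.265 km/s.
Transfer-orbit speed at r₂: v_p = √[μ(2/r₂ − 1/a_t)] = 26.100 km/s.
Second burn Δv₂ = |v₂ − v_p| = 5.835 km/s.
Total Δv = Δv₁ + Δv₂ = 9.657 km/s.

Δv = 9.66 km/s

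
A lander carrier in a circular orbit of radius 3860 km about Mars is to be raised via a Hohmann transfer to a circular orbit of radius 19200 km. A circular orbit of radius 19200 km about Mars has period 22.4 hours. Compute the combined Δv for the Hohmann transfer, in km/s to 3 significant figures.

Δv = 1.60 km/s

From Kepler's third law T² = 4π²r³/μ at r = 19200 km, T = 22.4 hours = 22.4 × 3600 s = 80640 s: μ = 4π²r³/T² = 42969.7 km³/s².
The Hohmann ellipse has a_t = (r₁ + r₂)/2 = 11530 km.
Circular speed at r₁: v₁ = √(μ/r₁) = √(42969.7/3860) = 3.336 km/s.
On the transfer ellipse at r₁, v² = μ(2/r − 1/a) gives v_p = √[μ(2/r₁ − 1/a_t)] = 4.305 km/s.
First burn Δv₁ = |v_p − v₁| = 0.9690 km/s.
At r₂, v₂ = √(μ/r₂) = 1.496 km/s.
Transfer-orbit speed at r₂: v_a = √[μ(2/r₂ − 1/a_t)] = 0.8656 km/s.
Second burn Δv₂ = |v₂ − v_a| = 0.6304 km/s.
Δv = Δv₁ + Δv₂ = 0.9690 + 0.6304 = 1.599 km/s.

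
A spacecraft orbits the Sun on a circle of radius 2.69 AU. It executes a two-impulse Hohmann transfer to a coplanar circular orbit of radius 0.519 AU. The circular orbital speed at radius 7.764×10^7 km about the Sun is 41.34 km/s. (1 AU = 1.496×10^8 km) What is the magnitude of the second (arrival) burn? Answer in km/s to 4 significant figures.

From the circular-orbit relation v² = μ/r at r = 7.764×10^7 km: μ = v²r = (41.34)² × 7.764×10^7 = 1.32686×10^11 km³/s².
In km: r₁ = 2.69 × 1.496×10^8 = 4.02424×10^8 km; r₂ = 0.519 × 1.496×10^8 = 7.76424×10^7 km.
The Hohmann ellipse has a_t = (r₁ + r₂)/2 = 2.400332×10^8 km.
On the circular orbit at r = 7.76424×10^7 km, v_c = √(μ/r) = 41.34 km/s.
Vis-viva on the transfer ellipse at r = 7.76424×10^7 km gives v_t = √[μ(2/r − 1/a_t)] = 53.53 km/s.
Δv₂ = |v_t − v_c| = |53.53 − 41.34| = 12.19 km/s.

Δv₂ = 12.19 km/s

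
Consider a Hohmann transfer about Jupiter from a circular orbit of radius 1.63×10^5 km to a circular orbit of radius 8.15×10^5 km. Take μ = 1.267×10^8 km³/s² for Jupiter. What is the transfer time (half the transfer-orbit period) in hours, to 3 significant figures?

The Hohmann ellipse has a_t = (r₁ + r₂)/2 = 4.890×10^5 km.
By Kepler's third law the transfer-orbit period is T = 2π√(a_t³/μ), so t = T/2 = 95440 s.
Converting: 95440 s ÷ 3600 s/hour = 26.5 hours.

t = 26.5 hours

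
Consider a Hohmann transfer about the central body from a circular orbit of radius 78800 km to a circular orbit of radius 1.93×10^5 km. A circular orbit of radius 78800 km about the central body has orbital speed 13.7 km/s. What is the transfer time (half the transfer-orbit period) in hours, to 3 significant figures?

t = 11.4 hours

From the circular-orbit relation v² = μ/r at r = 78800 km: μ = v²r = (13.7)² × 78800 = 1.47900×10^7 km³/s².
Semi-major axis of the transfer orbit: a_t = (78800 + 1.930×10^5)/2 = 1.359×10^5 km.
Half the transfer-orbit period gives t = π√(a_t³/μ) = 40930 s.
Converting: 40930 s ÷ 3600 s/hour = 11.4 hours.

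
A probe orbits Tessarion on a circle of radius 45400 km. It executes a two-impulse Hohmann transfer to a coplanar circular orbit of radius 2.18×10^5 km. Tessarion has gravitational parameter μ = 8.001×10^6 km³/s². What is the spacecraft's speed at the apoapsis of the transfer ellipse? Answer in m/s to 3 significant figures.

v = 3560 m/s

The Hohmann ellipse has a_t = (r₁ + r₂)/2 = 1.317×10^5 km.
The apoapsis of the transfer ellipse is at r = 2.180×10^5 km.
From the vis-viva equation, v = √[μ(2/r − 1/a_t)] = 3.557 km/s.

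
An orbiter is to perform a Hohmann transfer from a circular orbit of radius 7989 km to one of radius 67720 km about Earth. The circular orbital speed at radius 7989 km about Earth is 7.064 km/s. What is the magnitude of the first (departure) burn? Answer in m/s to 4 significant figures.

Δv₁ = 2384 m/s

From the circular-orbit relation v² = μ/r at r = 7989 km: μ = v²r = (7.064)² × 7989 = 3.98652×10^5 km³/s².
The Hohmann ellipse has a_t = (r₁ + r₂)/2 = 37854.5 km.
Circular speed at r = 7989 km: v_c = √(μ/r) = 7.064 km/s.
Vis-viva on the transfer ellipse at r = 7989 km gives v_t = √[μ(2/r − 1/a_t)] = 9.448 km/s.
Δv₁ = |v_t − v_c| = |9.448 − 7.064| = 2.384 km/s.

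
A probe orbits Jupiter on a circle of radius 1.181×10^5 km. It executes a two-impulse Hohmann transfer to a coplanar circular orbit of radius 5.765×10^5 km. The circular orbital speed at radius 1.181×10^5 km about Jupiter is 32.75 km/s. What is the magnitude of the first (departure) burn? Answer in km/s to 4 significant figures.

From the circular-orbit relation v² = μ/r at r = 1.181×10^5 km: μ = v²r = (32.75)² × 1.181×10^5 = 1.26670×10^8 km³/s².
The Hohmann ellipse has a_t = (r₁ + r₂)/2 = 3.473×10^5 km.
Circular speed at r = 1.181×10^5 km: v_c = √(μ/r) = 32.750 km/s.
Transfer-orbit speed at the same r (vis-viva, a = a_t): v_t = √[μ(2/r − 1/a_t)] = 42.195 km/s.
Δv₁ = |v_t − v_c| = |42.195 − 32.750| = 9.445 km/s.

Δv₁ = 9.445 km/s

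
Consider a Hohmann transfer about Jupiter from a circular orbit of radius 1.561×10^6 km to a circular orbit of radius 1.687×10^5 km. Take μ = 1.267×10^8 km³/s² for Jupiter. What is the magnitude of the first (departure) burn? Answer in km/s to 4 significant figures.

Δv₁ = 5.030 km/s

Semi-major axis of the transfer orbit: a_t = (1.561×10^6 + 1.687×10^5)/2 = 8.6485×10^5 km.
On the circular orbit at r = 1.561×10^6 km, v_c = √(μ/r) = 9.009 km/s.
Transfer-orbit speed at the same r (vis-viva, a = a_t): v_t = √[μ(2/r − 1/a_t)] = 3.979 km/s.
Δv₁ = |v_t − v_c| = |3.979 − 9.009| = 5.030 km/s.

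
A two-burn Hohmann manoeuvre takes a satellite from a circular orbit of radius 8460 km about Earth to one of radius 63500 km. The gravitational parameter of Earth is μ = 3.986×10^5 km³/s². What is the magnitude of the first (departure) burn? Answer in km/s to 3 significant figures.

Δv₁ = 2.25 km/s

The Hohmann ellipse has a_t = (r₁ + r₂)/2 = 35980 km.
On the circular orbit at r = 8460 km, v_c = √(μ/r) = 6.864 km/s.
Vis-viva on the transfer ellipse at r = 8460 km gives v_t = √[μ(2/r − 1/a_t)] = 9.119 km/s.
Δv₁ = |v_t − v_c| = |9.119 − 6.864| = 2.255 km/s.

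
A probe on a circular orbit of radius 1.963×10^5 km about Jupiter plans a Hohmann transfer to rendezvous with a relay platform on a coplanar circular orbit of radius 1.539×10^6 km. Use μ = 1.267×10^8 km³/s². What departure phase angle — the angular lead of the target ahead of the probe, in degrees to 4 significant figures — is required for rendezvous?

φ = 103.8°

Semi-major axis of the transfer orbit: a_t = (1.963×10^5 + 1.539×10^6)/2 = 8.6765×10^5 km.
The half-period of the transfer ellipse is t = π√(a_t³/μ) = 2.256×10^5 s.
The target's mean motion on its circular orbit is ω₂ = √(μ/r₂³) = 5.896×10^-6 rad/s.
Angle swept by the target during transfer: ω₂·t = 1.330 rad = 76.20°.
Arrival is 180° from departure on the ellipse, so φ = 180° − 76.20° = 103.8°.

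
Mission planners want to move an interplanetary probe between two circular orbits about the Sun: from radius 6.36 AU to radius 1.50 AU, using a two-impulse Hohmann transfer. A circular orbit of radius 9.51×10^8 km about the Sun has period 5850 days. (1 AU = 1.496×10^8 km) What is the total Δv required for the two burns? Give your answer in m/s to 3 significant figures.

Δv = 11100 m/s

From Kepler's third law T² = 4π²r³/μ at r = 9.51×10^8 km, T = 5850 days = 5850 × 86400 s = 5.0544×10^8 s: μ = 4π²r³/T² = 1.32911×10^11 km³/s².
In km: r₁ = 6.36 × 1.496×10^8 = 9.51456×10^8 km; r₂ = 1.50 × 1.496×10^8 = 2.244×10^8 km.
Transfer-ellipse semi-major axis a_t = (r₁ + r₂)/2 = (9.51456×10^8 + 2.244×10^8)/2 = 5.87928×10^8 km.
At r₁ the circular-orbit speed is v₁ = √(μ/r₁) = 11.819 km/s.
On the transfer ellipse at r₁, vis-viva equation gives v_a = √[μ(2/r₁ − 1/a_t)] = 7.3019 km/s.
First burn Δv₁ = |v_a − v₁| = 4.517 km/s.
Circular speed at r₂: v₂ = √(μ/r₂) = 24.337 km/s.
Transfer-orbit speed at r₂: v_p = √[μ(2/r₂ − 1/a_t)] = 30.960 km/s.
Second burn Δv₂ = |v₂ − v_p| = 6.623 km/s.
Δv = Δv₁ + Δv₂ = 4.517 + 6.623 = 11.14 km/s.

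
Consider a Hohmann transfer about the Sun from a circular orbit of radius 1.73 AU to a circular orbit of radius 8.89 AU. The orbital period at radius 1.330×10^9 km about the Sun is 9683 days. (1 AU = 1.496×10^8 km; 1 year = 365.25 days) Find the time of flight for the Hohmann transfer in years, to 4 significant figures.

From Kepler's third law T² = 4π²r³/μ at r = 1.330×10^9 km, T = 9683 days = 9683 × 86400 s = 8.366112×10^8 s: μ = 4π²r³/T² = 1.32699×10^11 km³/s².
In km: r₁ = 1.73 × 1.496×10^8 = 2.58808×10^8 km; r₂ = 8.89 × 1.496×10^8 = 1.329944×10^9 km.
Semi-major axis of the transfer orbit: a_t = (2.58808×10^8 + 1.329944×10^9)/2 = 7.94376×10^8 km.
By Kepler's third law the transfer-orbit period is T = 2π√(a_t³/μ), so t = T/2 = 1.931×10^8 s.
Converting: 1.931×10^8 s ÷ 3.15576×10^7 s/year (365.25 × 86400) = 6.119 years.

t = 6.119 years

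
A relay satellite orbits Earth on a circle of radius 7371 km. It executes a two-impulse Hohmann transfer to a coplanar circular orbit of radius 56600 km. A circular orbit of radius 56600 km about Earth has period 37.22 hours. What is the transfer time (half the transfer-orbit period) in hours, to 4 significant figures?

From Kepler's third law T² = 4π²r³/μ at r = 56600 km, T = 37.22 hours = 37.22 × 3600 s = 1.33992×10^5 s: μ = 4π²r³/T² = 3.98705×10^5 km³/s².
Semi-major axis of the transfer orbit: a_t = (7371 + 56600)/2 = 31985.5 km.
Half the transfer-orbit period gives t = π√(a_t³/μ) = 28460 s.
Converting: 28460 s ÷ 3600 s/hour = 7.906 hours.

t = 7.906 hours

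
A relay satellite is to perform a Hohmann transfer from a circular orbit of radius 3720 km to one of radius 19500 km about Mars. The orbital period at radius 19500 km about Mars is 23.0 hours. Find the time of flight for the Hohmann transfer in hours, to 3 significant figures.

t = 5.28 hours

From Kepler's third law T² = 4π²r³/μ at r = 19500 km, T = 23.0 hours = 23.0 × 3600 s = 82800 s: μ = 4π²r³/T² = 42697.5 km³/s².
Transfer-ellipse semi-major axis a_t = (r₁ + r₂)/2 = (3720 + 19500)/2 = 11610 km.
Half the transfer-orbit period gives t = π√(a_t³/μ) = 19020 s.
Converting: 19020 s ÷ 3600 s/hour = 5.28 hours.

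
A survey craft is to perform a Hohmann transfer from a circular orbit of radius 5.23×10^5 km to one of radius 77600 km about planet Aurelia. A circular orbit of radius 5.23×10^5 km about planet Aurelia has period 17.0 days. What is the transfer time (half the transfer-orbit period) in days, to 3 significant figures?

From Kepler's third law T² = 4π²r³/μ at r = 5.23×10^5 km, T = 17.0 days = 17.0 × 86400 s = 1.4688×10^6 s: μ = 4π²r³/T² = 2.61782×10^6 km³/s².
The Hohmann ellipse has a_t = (r₁ + r₂)/2 = 3.003×10^5 km.
By Kepler's third law the transfer-orbit period is T = 2π√(a_t³/μ), so t = T/2 = 3.195×10^5 s.
Converting: 3.195×10^5 s ÷ 86400 s/day = 3.70 days.

t = 3.70 days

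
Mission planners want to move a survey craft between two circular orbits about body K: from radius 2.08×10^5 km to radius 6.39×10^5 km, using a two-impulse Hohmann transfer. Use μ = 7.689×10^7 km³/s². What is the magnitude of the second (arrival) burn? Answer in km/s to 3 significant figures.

Transfer-ellipse semi-major axis a_t = (r₁ + r₂)/2 = (2.080×10^5 + 6.390×10^5)/2 = 4.235×10^5 km.
Circular speed at r = 6.390×10^5 km: v_c = √(μ/r) = 10.97 km/s.
Transfer-orbit speed at the same r (vis-viva, a = a_t): v_t = √[μ(2/r − 1/a_t)] = 7.688 km/s.
Δv₂ = |v_t − v_c| = |7.688 − 10.97| = 3.282 km/s.

Δv₂ = 3.28 km/s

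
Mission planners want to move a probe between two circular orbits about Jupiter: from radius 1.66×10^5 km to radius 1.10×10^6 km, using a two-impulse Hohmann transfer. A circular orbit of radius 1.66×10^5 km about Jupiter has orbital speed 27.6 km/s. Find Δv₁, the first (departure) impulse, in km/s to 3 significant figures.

From the circular-orbit relation v² = μ/r at r = 1.66×10^5 km: μ = v²r = (27.6)² × 1.66×10^5 = 1.26452×10^8 km³/s².
The Hohmann ellipse has a_t = (r₁ + r₂)/2 = 6.330×10^5 km.
Circular speed at r = 1.660×10^5 km: v_c = √(μ/r) = 27.600 km/s.
Vis-viva on the transfer ellipse at r = 1.660×10^5 km gives v_t = √[μ(2/r − 1/a_t)] = 36.383 km/s.
Δv₁ = |v_t − v_c| = |36.383 − 27.600| = 8.783 km/s.

Δv₁ = 8.78 km/s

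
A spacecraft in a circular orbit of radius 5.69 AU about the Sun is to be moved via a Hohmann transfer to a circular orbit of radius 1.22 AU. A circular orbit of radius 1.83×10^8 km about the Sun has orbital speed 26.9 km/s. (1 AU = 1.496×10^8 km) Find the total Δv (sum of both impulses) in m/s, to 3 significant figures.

Δv = 12700 m/s

From the circular-orbit relation v² = μ/r at r = 1.83×10^8 km: μ = v²r = (26.9)² × 1.83×10^8 = 1.32421×10^11 km³/s².
In km: r₁ = 5.69 × 1.496×10^8 = 8.51224×10^8 km; r₂ = 1.22 × 1.496×10^8 = 1.82512×10^8 km.
Transfer-ellipse semi-major axis a_t = (r₁ + r₂)/2 = (8.51224×10^8 + 1.82512×10^8)/2 = 5.16868×10^8 km.
At r₁ the circular-orbit speed is v₁ = √(μ/r₁) = 12.473 km/s.
On the transfer ellipse at r₁, vis-viva gives v_a = √[μ(2/r₁ − 1/a_t)] = 7.4116 km/s.
First burn Δv₁ = |v_a − v₁| = 5.061 km/s.
At r₂, v₂ = √(μ/r₂) = 26.936 km/s.
Transfer-orbit speed at r₂: v_p = √[μ(2/r₂ − 1/a_t)] = 34.567 km/s.
Second burn Δv₂ = |v₂ − v_p| = 7.631 km/s.
Δv = Δv₁ + Δv₂ = 5.061 + 7.631 = 12.69 km/s.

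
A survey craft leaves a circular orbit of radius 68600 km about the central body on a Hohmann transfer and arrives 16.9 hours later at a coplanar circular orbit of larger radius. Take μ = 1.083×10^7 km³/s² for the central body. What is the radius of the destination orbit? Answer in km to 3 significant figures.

r₂ = 2.51×10^5 km

Transfer time t = 16.9 hours = 60840 s, and t = π√(a_t³/μ).
So a_t = (μ t²/π²)^(1/3) = (1.083×10^7 × (60840)² / π²)^(1/3) = 1.59552×10^5 km.
Since a_t = (r₁ + r₂)/2, r₂ = 2a_t − r₁ = 2×1.59552×10^5 − 68600 = 2.50504×10^5 km.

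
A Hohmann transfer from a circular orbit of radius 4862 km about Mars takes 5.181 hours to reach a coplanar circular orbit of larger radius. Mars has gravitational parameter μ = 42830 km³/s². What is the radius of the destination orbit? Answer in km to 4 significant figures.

r₂ = 18080 km

Transfer time t = 5.181 hours = 18651.6 s, and t = π√(a_t³/μ).
So a_t = (μ t²/π²)^(1/3) = (42830 × (18651.6)² / π²)^(1/3) = 11472 km.
Since a_t = (r₁ + r₂)/2, r₂ = 2a_t − r₁ = 2×11472 − 4862 = 18082 km.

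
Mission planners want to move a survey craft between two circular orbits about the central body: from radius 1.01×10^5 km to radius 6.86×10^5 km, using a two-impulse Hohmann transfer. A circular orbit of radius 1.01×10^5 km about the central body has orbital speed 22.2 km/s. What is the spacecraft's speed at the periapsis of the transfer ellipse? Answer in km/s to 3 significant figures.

v = 29.3 km/s

From the circular-orbit relation v² = μ/r at r = 1.01×10^5 km: μ = v²r = (22.2)² × 1.01×10^5 = 4.97768×10^7 km³/s².
Semi-major axis of the transfer orbit: a_t = (1.010×10^5 + 6.860×10^5)/2 = 3.935×10^5 km.
The periapsis of the transfer ellipse is at r = 1.010×10^5 km.
From the vis-viva equation, v = √[μ(2/r − 1/a_t)] = 29.31 km/s.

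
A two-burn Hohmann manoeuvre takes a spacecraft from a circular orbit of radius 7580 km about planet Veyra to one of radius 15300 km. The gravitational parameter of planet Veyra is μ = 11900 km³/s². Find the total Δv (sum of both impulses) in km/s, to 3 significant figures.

The Hohmann ellipse has a_t = (r₁ + r₂)/2 = 11440 km.
At r₁ the circular-orbit speed is v₁ = √(μ/r₁) = 1.25296 km/s.
Transfer-orbit speed at r₁ (v² = μ(2/r − 1/a)): v_p = √[μ(2/r₁ − 1/a_t)] = 1.44901 km/s.
First burn Δv₁ = |v_p − v₁| = 0.19605 km/s.
At r₂, v₂ = √(μ/r₂) = 0.88192 km/s.
Transfer-orbit speed at r₂: v_a = √[μ(2/r₂ − 1/a_t)] = 0.71788 km/s.
Second burn Δv₂ = |v₂ − v_a| = 0.16404 km/s.
Δv = Δv₁ + Δv₂ = 0.19605 + 0.16404 = 0.3601 km/s.

Δv = 0.360 km/s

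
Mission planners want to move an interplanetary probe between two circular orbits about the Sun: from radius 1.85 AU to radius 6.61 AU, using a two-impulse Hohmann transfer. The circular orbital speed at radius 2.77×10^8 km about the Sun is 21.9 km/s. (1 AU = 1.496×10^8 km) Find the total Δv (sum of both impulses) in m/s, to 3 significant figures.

From the circular-orbit relation v² = μ/r at r = 2.77×10^8 km: μ = v²r = (21.9)² × 2.77×10^8 = 1.32852×10^11 km³/s².
In km: r₁ = 1.85 × 1.496×10^8 = 2.7676×10^8 km; r₂ = 6.61 × 1.496×10^8 = 9.88856×10^8 km.
The Hohmann ellipse has a_t = (r₁ + r₂)/2 = 6.32808×10^8 km.
At r₁ the circular-orbit speed is v₁ = √(μ/r₁) = 21.9095 km/s.
On the transfer ellipse at r₁, vis-viva gives v_p = √[μ(2/r₁ − 1/a_t)] = 27.3882 km/s.
First burn Δv₁ = |v_p − v₁| = 5.4787 km/s.
At r₂, v₂ = √(μ/r₂) = 11.5909 km/s.
Transfer-orbit speed at r₂: v_a = √[μ(2/r₂ − 1/a_t)] = 7.66537 km/s.
Second burn Δv₂ = |v₂ − v_a| = 3.9255 km/s.
Total Δv = Δv₁ + Δv₂ = 9.404 km/s.

Δv = 9400 m/s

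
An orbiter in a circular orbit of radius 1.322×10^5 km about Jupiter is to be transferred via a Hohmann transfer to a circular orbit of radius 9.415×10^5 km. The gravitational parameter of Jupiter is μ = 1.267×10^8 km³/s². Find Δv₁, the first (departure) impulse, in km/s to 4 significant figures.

Transfer-ellipse semi-major axis a_t = (r₁ + r₂)/2 = (1.322×10^5 + 9.415×10^5)/2 = 5.3685×10^5 km.
Circular speed at r = 1.322×10^5 km: v_c = √(μ/r) = 30.96 km/s.
Vis-viva on the transfer ellipse at r = 1.322×10^5 km gives v_t = √[μ(2/r − 1/a_t)] = 41.00 km/s.
Δv₁ = |v_t − v_c| = |41.00 − 30.96| = 10.04 km/s.

Δv₁ = 10.04 km/s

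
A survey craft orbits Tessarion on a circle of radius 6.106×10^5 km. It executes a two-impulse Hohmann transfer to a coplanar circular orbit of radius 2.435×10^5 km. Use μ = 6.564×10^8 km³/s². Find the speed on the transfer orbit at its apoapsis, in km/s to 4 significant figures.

Transfer-ellipse semi-major axis a_t = (r₁ + r₂)/2 = (6.106×10^5 + 2.435×10^5)/2 = 4.2705×10^5 km.
At apoapsis, r = 6.106×10^5 km.
From the vis-viva equation, v = √[μ(2/r − 1/a_t)] = 24.76 km/s.

v = 24.76 km/s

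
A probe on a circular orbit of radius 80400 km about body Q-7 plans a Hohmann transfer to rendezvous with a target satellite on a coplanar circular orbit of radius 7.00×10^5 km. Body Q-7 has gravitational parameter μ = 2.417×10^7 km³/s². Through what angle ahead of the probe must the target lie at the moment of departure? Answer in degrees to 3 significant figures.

φ = 105°

Transfer-ellipse semi-major axis a_t = (r₁ + r₂)/2 = (80400 + 7.000×10^5)/2 = 3.902×10^5 km.
The half-period of the transfer ellipse is t = π√(a_t³/μ) = 1.5576×10^5 s.
The target's mean motion on its circular orbit is ω₂ = √(μ/r₂³) = 8.3944×10^-6 rad/s.
Angle swept by the target during transfer: ω₂·t = 1.3075 rad = 74.91°.
Arrival is 180° from departure on the ellipse, so φ = 180° − 74.91° = 105°.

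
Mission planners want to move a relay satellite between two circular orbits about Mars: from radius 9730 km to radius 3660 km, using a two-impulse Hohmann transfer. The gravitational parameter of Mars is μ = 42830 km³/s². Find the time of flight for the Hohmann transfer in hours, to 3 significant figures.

t = 2.31 hours

Transfer-ellipse semi-major axis a_t = (r₁ + r₂)/2 = (9730 + 3660)/2 = 6695 km.
By Kepler's third law the transfer-orbit period is T = 2π√(a_t³/μ), so t = T/2 = 8316 s.
Converting: 8316 s ÷ 3600 s/hour = 2.31 hours.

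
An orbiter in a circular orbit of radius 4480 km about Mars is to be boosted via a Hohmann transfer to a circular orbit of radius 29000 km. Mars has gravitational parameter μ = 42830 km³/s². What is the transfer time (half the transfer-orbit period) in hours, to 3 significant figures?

Transfer-ellipse semi-major axis a_t = (r₁ + r₂)/2 = (4480 + 29000)/2 = 16740 km.
Half the transfer-orbit period gives t = π√(a_t³/μ) = 32880 s.
Converting: 32880 s ÷ 3600 s/hour = 9.13 hours.

t = 9.13 hours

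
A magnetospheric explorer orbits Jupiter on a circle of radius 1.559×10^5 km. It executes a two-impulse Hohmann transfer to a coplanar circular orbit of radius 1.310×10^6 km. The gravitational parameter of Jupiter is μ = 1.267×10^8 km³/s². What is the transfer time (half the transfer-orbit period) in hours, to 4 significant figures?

Transfer-ellipse semi-major axis a_t = (r₁ + r₂)/2 = (1.559×10^5 + 1.310×10^6)/2 = 7.3295×10^5 km.
By Kepler's third law the transfer-orbit period is T = 2π√(a_t³/μ), so t = T/2 = 1.7514×10^5 s.
Converting: 1.7514×10^5 s ÷ 3600 s/hour = 48.65 hours.

t = 48.65 hours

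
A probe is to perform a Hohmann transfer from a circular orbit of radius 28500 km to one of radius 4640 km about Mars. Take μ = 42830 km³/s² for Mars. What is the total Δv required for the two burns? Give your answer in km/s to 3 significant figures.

The Hohmann ellipse has a_t = (r₁ + r₂)/2 = 16570 km.
At r₁ the circular-orbit speed is v₁ = √(μ/r₁) = 1.22589 km/s.
On the transfer ellipse at r₁, vis-viva equation gives v_a = √[μ(2/r₁ − 1/a_t)] = 0.648708 km/s.
First burn Δv₁ = |v_a − v₁| = 0.57718 km/s.
Circular speed at r₂: v₂ = √(μ/r₂) = 3.03819 km/s.
Transfer-orbit speed at r₂: v_p = √[μ(2/r₂ − 1/a_t)] = 3.98452 km/s.
Second burn Δv₂ = |v₂ − v_p| = 0.94633 km/s.
Total Δv = Δv₁ + Δv₂ = 1.524 km/s.

Δv = 1.52 km/s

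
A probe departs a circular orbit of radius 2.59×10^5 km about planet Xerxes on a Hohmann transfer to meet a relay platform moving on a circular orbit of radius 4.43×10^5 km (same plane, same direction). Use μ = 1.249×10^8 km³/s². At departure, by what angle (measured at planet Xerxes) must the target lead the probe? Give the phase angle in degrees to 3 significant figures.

φ = 53.1°

Transfer-ellipse semi-major axis a_t = (r₁ + r₂)/2 = (2.590×10^5 + 4.430×10^5)/2 = 3.510×10^5 km.
Transfer time t = π√(a_t³/μ) = 58456.0 s.
Target angular speed ω₂ = √(μ/r₂³) = 3.79032×10^-5 rad/s.
Angle swept by the target during transfer: ω₂·t = 2.21567 rad = 126.9°.
The probe traverses 180° on the transfer ellipse, so the target must lead by 180° − 126.9° = 53.1°.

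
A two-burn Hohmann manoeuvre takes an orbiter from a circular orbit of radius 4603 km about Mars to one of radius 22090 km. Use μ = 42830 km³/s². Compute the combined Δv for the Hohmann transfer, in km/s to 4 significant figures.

Semi-major axis of the transfer orbit: a_t = (4603 + 22090)/2 = 13346.5 km.
Circular speed at r₁: v₁ = √(μ/r₁) = √(42830/4603) = 3.050 km/s.
Transfer-orbit speed at r₁ (v² = μ(2/r − 1/a)): v_p = √[μ(2/r₁ − 1/a_t)] = 3.924 km/s.
First burn Δv₁ = |v_p − v₁| = 0.8740 km/s.
Circular speed at r₂: v₂ = √(μ/r₂) = 1.3924 km/s.
Transfer-orbit speed at r₂: v_a = √[μ(2/r₂ − 1/a_t)] = 0.81774 km/s.
Second burn Δv₂ = |v₂ − v_a| = 0.5747 km/s.
Δv = Δv₁ + Δv₂ = 0.8740 + 0.5747 = 1.449 km/s.

Δv = 1.449 km/s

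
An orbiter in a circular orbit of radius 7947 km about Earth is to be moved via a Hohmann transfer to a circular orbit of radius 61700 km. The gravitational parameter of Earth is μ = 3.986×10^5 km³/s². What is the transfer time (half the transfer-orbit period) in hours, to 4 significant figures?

t = 8.982 hours

Semi-major axis of the transfer orbit: a_t = (7947 + 61700)/2 = 34823.5 km.
By Kepler's third law the transfer-orbit period is T = 2π√(a_t³/μ), so t = T/2 = 32336 s.
Converting: 32336 s ÷ 3600 s/hour = 8.982 hours.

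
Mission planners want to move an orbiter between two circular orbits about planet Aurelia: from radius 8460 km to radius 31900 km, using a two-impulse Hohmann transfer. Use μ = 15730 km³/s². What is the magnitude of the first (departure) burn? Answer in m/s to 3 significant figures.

Δv₁ = 351 m/s

Semi-major axis of the transfer orbit: a_t = (8460 + 31900)/2 = 20180 km.
On the circular orbit at r = 8460 km, v_c = √(μ/r) = 1.3636 km/s.
Vis-viva on the transfer ellipse at r = 8460 km gives v_t = √[μ(2/r − 1/a_t)] = 1.7144 km/s.
Δv₁ = |v_t − v_c| = |1.7144 − 1.3636| = 0.3508 km/s.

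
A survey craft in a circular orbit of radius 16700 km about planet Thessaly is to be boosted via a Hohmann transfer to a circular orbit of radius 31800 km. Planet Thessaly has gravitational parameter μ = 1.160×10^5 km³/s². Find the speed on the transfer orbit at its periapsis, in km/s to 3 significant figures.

Semi-major axis of the transfer orbit: a_t = (16700 + 31800)/2 = 24250 km.
The periapsis of the transfer ellipse is at r = 16700 km.
Applying v² = μ(2/r − 1/a_t): v = 3.018 km/s.

v = 3.02 km/s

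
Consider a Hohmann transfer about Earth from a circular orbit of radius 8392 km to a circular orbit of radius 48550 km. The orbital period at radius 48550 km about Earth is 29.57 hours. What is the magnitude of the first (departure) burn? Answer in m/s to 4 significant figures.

From Kepler's third law T² = 4π²r³/μ at r = 48550 km, T = 29.57 hours = 29.57 × 3600 s = 1.06452×10^5 s: μ = 4π²r³/T² = 3.98676×10^5 km³/s².
Semi-major axis of the transfer orbit: a_t = (8392 + 48550)/2 = 28471 km.
On the circular orbit at r = 8392 km, v_c = √(μ/r) = 6.893 km/s.
Transfer-orbit speed at the same r (vis-viva, a = a_t): v_t = √[μ(2/r − 1/a_t)] = 9.001 km/s.
Δv₁ = |v_t − v_c| = |9.001 − 6.893| = 2.108 km/s.

Δv₁ = 2108 m/s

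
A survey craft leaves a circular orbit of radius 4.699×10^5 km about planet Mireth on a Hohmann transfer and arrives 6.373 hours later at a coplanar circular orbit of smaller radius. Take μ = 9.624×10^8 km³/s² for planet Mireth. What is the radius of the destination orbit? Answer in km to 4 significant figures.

r₂ = 2.734×10^5 km

Transfer time t = 6.373 hours = 22942.8 s, and t = π√(a_t³/μ).
So a_t = (μ t²/π²)^(1/3) = (9.624×10^8 × (22942.8)² / π²)^(1/3) = 3.7163×10^5 km.
Since a_t = (r₁ + r₂)/2, r₂ = 2a_t − r₁ = 2×3.7163×10^5 − 4.699×10^5 = 2.7336×10^5 km.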